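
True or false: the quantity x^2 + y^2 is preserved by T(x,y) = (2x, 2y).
False

Substitute T(x,y) = (2x, 2y) into the expression and compare with the original.

Original: x^2 + y^2
After applying T: (2x)^2 + (2y)^2 = 4x^2 + 4y^2

This differs from the original x^2 + y^2 (difference: 3x^2 + 3y^2), so the expression is NOT invariant.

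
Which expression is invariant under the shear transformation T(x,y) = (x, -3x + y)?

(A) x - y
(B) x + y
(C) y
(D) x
D

Under the shear T(x,y) = (x, -3x + y):
Substitute the transformed coordinates into each option and compare with the original:
(A) x - y  ->  (x) - (-3x + y) = 4x - y   [differs from x - y: not invariant]
(B) x + y  ->  (x) + (-3x + y) = -2x + y   [differs from x + y: not invariant]
(C) y  ->  (-3x + y) = -3x + y   [differs from y: not invariant]
(D) x  ->  (x) = x   [equals x: invariant]

Only option (D), x, is unchanged by the transformation.
A vertical shear moves points parallel to the y-axis, so the x-coordinate (and any function of x alone) is unchanged.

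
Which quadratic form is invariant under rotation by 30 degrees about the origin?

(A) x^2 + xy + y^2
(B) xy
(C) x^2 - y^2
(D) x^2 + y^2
D

Rotation by 30 degrees sends (x, y) to (sqrt(3)x/2 - y/2, x/2 + sqrt(3)y/2).
Substitute the transformed coordinates into each option and compare with the original:
(A) x^2 + xy + y^2  ->  (sqrt(3)x/2 - y/2)^2 + (sqrt(3)x/2 - y/2)(x/2 + sqrt(3)y/2) + (x/2 + sqrt(3)y/2)^2 = sqrt(3)x^2/4 + x^2 + xy/2 - sqrt(3)y^2/4 + y^2   [differs from x^2 + xy + y^2: not invariant]
(B) xy  ->  (sqrt(3)x/2 - y/2)(x/2 + sqrt(3)y/2) = sqrt(3)x^2/4 + xy/2 - sqrt(3)y^2/4   [differs from xy: not invariant]
(C) x^2 - y^2  ->  (sqrt(3)x/2 - y/2)^2 - (x/2 + sqrt(3)y/2)^2 = x^2/2 - sqrt(3)xy - y^2/2   [differs from x^2 - y^2: not invariant]
(D) x^2 + y^2  ->  (sqrt(3)x/2 - y/2)^2 + (x/2 + sqrt(3)y/2)^2 = x^2 + y^2   [equals x^2 + y^2: invariant]

Only option (D), x^2 + y^2, is unchanged by the transformation.
x^2 + y^2 is the squared distance from the origin, which rotations preserve.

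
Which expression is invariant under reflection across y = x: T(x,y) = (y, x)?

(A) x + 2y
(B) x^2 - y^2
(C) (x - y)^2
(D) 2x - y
C

The map is reflection across y = x: T(x,y) = (y, x).
Substitute the transformed coordinates into each option and compare with the original:
(A) x + 2y  ->  (y) + 2(x) = 2x + y   [differs from x + 2y: not invariant]
(B) x^2 - y^2  ->  (y)^2 - (x)^2 = -x^2 + y^2   [differs from x^2 - y^2: not invariant]
(C) (x - y)^2  ->  ((y) - (x))^2 = x^2 - 2xy + y^2   [equals (x - y)^2: invariant]
(D) 2x - y  ->  2(y) - (x) = -x + 2y   [differs from 2x - y: not invariant]

Only option (C), (x - y)^2, is unchanged by the transformation.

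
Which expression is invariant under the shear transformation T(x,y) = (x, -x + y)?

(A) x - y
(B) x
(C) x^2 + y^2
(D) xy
B

Under the shear T(x,y) = (x, -x + y):
Substitute the transformed coordinates into each option and compare with the original:
(A) x - y  ->  (x) - (-x + y) = 2x - y   [differs from x - y: not invariant]
(B) x  ->  (x) = x   [equals x: invariant]
(C) x^2 + y^2  ->  (x)^2 + (-x + y)^2 = 2x^2 - 2xy + y^2   [differs from x^2 + y^2: not invariant]
(D) xy  ->  (x)(-x + y) = -x^2 + xy   [differs from xy: not invariant]

Only option (B), x, is unchanged by the transformation.
A vertical shear moves points parallel to the y-axis, so the x-coordinate (and any function of x alone) is unchanged.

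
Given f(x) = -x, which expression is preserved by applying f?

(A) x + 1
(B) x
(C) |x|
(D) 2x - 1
C

For f(x) = -x:
Applying f replaces x by -x. Since |-x| = |x|, the absolute value is unchanged by f, whereas x -> -x, 2x - 1 -> -2x - 1 and x + 1 -> -x + 1 all change.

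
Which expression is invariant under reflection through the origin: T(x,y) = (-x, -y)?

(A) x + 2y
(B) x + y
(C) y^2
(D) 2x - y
C

The map is reflection through the origin: T(x,y) = (-x, -y).
Substitute the transformed coordinates into each option and compare with the original:
(A) x + 2y  ->  (-x) + 2(-y) = -x - 2y   [differs from x + 2y: not invariant]
(B) x + y  ->  (-x) + (-y) = -x - y   [differs from x + y: not invariant]
(C) y^2  ->  (-y)^2 = y^2   [equals y^2: invariant]
(D) 2x - y  ->  2(-x) - (-y) = -2x + y   [differs from 2x - y: not invariant]

Only option (C), y^2, is unchanged by the transformation.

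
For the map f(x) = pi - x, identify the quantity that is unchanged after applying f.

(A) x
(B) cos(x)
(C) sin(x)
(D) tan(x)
C

For f(x) = pi - x:
sin(pi - x) = sin(x), so sine is invariant under this transformation.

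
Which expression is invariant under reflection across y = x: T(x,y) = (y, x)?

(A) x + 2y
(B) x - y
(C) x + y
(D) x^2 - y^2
C

The map is reflection across y = x: T(x,y) = (y, x).
Substitute the transformed coordinates into each option and compare with the original:
(A) x + 2y  ->  (y) + 2(x) = 2x + y   [differs from x + 2y: not invariant]
(B) x - y  ->  (y) - (x) = -x + y   [differs from x - y: not invariant]
(C) x + y  ->  (y) + (x) = x + y   [equals x + y: invariant]
(D) x^2 - y^2  ->  (y)^2 - (x)^2 = -x^2 + y^2   [differs from x^2 - y^2: not invariant]

Only option (C), x + y, is unchanged by the transformation.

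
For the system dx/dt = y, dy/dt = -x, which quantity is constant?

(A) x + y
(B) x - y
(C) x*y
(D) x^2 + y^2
D

A first integral I satisfies dI/dt = 0 along every solution. Differentiate each option and use the equation of motion:
(A) d/dt[x + y] = y + (-x) = y - x, not identically 0
(B) d/dt[x - y] = y - (-x) = x + y, not identically 0
(C) d/dt[x*y] = (dx/dt)y + x(dy/dt) = y^2 - x^2, not identically 0
(D) d/dt[x^2 + y^2] = 2x*dx/dt + 2y*dy/dt = 2x*y + 2y*(-x) = 0

Only (D) has zero time-derivative. So x^2 + y^2 (the squared radius; trajectories are circles) is the conserved quantity.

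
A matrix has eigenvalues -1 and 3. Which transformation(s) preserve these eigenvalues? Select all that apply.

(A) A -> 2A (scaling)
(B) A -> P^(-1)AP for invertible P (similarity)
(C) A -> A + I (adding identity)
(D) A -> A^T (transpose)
B and D

Eigenvalues are preserved by:
1. Similarity transformations: A -> P^(-1)AP (same characteristic polynomial)
2. Transpose: A^T has the same eigenvalues as A

Eigenvalues are NOT preserved by:
- Adding identity: eigenvalues become -1+1, 3+1
- Scaling: eigenvalues become -2, 6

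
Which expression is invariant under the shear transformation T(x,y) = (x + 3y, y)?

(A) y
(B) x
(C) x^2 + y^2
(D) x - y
A

Under the shear T(x,y) = (x + 3y, y):
Substitute the transformed coordinates into each option and compare with the original:
(A) y  ->  (y) = y   [equals y: invariant]
(B) x  ->  (x + 3y) = x + 3y   [differs from x: not invariant]
(C) x^2 + y^2  ->  (x + 3y)^2 + (y)^2 = x^2 + 6xy + 10y^2   [differs from x^2 + y^2: not invariant]
(D) x - y  ->  (x + 3y) - (y) = x + 2y   [differs from x - y: not invariant]

Only option (A), y, is unchanged by the transformation.
A horizontal shear moves points parallel to the x-axis, so the y-coordinate (and any function of y alone) is unchanged.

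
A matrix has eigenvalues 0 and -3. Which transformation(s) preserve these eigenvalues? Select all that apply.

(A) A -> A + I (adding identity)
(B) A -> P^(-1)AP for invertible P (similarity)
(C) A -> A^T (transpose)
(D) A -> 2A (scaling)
B and C

Eigenvalues are preserved by:
1. Similarity transformations: A -> P^(-1)AP (same characteristic polynomial)
2. Transpose: A^T has the same eigenvalues as A

Eigenvalues are NOT preserved by:
- Adding identity: eigenvalues become 0+1, -3+1
- Scaling: eigenvalues become 0, -6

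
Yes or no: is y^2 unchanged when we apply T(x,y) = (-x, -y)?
Yes

Substitute T(x,y) = (-x, -y) into the expression and compare with the original.

Original: y^2
After applying T: (-y)^2 = y^2

This is identical to the original y^2, so the expression is invariant.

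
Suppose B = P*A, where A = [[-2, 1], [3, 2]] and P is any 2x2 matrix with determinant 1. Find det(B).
-7

By the multiplicative property of determinants, det(B) = det(P*A) = det(P) * det(A) = det(A),
so the determinant is invariant under multiplication by any determinant-1 matrix; we just need det(A).

det(A) = (-2)(2) - (1)(3) = -4 - 3 = -7

Therefore det(B) = 1 * (-7) = -7.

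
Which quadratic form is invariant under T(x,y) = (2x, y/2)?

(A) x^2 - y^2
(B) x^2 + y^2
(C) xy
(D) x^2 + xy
C

T multiplies x by 2 and divides y by 2.
Substitute the transformed coordinates into each option and compare with the original:
(A) x^2 - y^2  ->  (2x)^2 - (y/2)^2 = 4x^2 - y^2/4   [differs from x^2 - y^2: not invariant]
(B) x^2 + y^2  ->  (2x)^2 + (y/2)^2 = 4x^2 + y^2/4   [differs from x^2 + y^2: not invariant]
(C) xy  ->  (2x)(y/2) = xy   [equals xy: invariant]
(D) x^2 + xy  ->  (2x)^2 + (2x)(y/2) = 4x^2 + xy   [differs from x^2 + xy: not invariant]

Only option (C), xy, is unchanged by the transformation.
The factors 2 and 1/2 cancel only in the pure product xy.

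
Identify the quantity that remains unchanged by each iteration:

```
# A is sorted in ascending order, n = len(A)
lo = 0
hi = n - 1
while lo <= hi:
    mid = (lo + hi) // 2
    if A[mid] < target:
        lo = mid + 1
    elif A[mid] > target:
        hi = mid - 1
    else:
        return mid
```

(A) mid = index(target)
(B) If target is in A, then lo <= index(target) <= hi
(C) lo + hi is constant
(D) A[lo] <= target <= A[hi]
B

A loop invariant must hold before the first iteration and be re-established by every execution of the body.

(B) If target is in A, then lo <= index(target) <= hi: Before the loop [lo, hi] = [0, n-1] covers every index. When A[mid] < target, sortedness puts target strictly to the right of mid, so setting lo = mid + 1 keeps index(target) in [lo, hi]; symmetrically for hi = mid - 1. Hence 'if target is in A then lo <= index(target) <= hi' holds after every iteration, and when lo > hi it proves target is absent.

The other options fail:
(A) mid = index(target): mid is just the current probe; it equals index(target) only on the iteration that returns.
(C) lo + hi is constant: each iteration moves exactly one of lo, hi, so lo + hi changes (e.g. 0 + (n-1) becomes (mid+1) + (n-1)).
(D) A[lo] <= target <= A[hi]: fails when target is not in A (e.g. target < A[0] already violates it before the loop), so it is not maintained in general.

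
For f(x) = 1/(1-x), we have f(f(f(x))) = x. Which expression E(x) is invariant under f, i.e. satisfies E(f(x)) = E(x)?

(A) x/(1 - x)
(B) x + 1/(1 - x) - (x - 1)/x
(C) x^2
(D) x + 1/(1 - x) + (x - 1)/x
D

Replace x by f(x) = 1/(1 - x) in each option and simplify. As a quick numerical cross-check, also compare E(3) with E(f(3)) = E(-1/2).

(A) x/(1 - x)  ->  (1/(1 - x))/(1 - (1/(1 - x))) = -1/x; check: E(3) = -3/2 but E(-1/2) = -1/3.   [not invariant]
(B) x + 1/(1 - x) - (x - 1)/x  ->  (1/(1 - x)) + 1/(1 - (1/(1 - x))) - ((1/(1 - x)) - 1)/(1/(1 - x)) = (x^2(1 - x) - x + (x - 1)^2)/(x(x - 1)); check: E(3) = 11/6 but E(-1/2) = -17/6.   [not invariant]
(C) x^2  ->  (1/(1 - x))^2 = (x - 1)^(-2); check: E(3) = 9 but E(-1/2) = 1/4.   [not invariant]
(D) x + 1/(1 - x) + (x - 1)/x  ->  (1/(1 - x)) + 1/(1 - (1/(1 - x))) + ((1/(1 - x)) - 1)/(1/(1 - x)), which simplifies back to x + 1/(1 - x) + (x - 1)/x; check: E(3) = 19/6, E(-1/2) = 19/6.   [invariant]

Only (D) is unchanged. Indeed f(f(x)) = 1/(1 - 1/(1-x)) = (1-x)/(-x) = (x-1)/x, so E(x) = x + f(x) + f(f(x)) is the sum over the whole 3-cycle; applying f just permutes the three terms cyclically (x -> f(x) -> f(f(x)) -> x), leaving the sum unchanged.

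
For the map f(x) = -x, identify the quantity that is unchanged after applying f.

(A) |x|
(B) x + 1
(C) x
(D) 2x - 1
A

For f(x) = -x:
Applying f replaces x by -x. Since |-x| = |x|, the absolute value is unchanged by f, whereas x -> -x, 2x - 1 -> -2x - 1 and x + 1 -> -x + 1 all change.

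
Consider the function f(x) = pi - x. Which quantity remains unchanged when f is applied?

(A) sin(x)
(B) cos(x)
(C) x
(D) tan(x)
A

For f(x) = pi - x:
sin(pi - x) = sin(x), so sine is invariant under this transformation.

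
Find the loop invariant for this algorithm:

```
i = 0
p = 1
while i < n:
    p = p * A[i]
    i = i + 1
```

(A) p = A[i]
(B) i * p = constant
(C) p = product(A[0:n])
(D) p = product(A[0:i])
D

A loop invariant must hold before the first iteration and be re-established by every execution of the body.

(D) p = product(A[0:i]): Initially i = 0 and p = 1 = product of the empty slice A[0:0]. If p = product(A[0:i]) holds at the top of an iteration, the body sets p to product(A[0:i]) * A[i] = product(A[0:i+1]) and then i to i+1, so the property is restored. At exit i = n, giving p = product(A[0:n]).

The other options fail:
(A) p = A[i]: after the first iteration p = A[0] but i = 1; in general p is a product of several elements, not a single one.
(B) i * p = constant: initially i * p = 0, but after one iteration it is 1 * A[0], which is nonzero in general.
(C) p = product(A[0:n]): false before the loop (p = 1, not the full product) -- it only becomes true at exit.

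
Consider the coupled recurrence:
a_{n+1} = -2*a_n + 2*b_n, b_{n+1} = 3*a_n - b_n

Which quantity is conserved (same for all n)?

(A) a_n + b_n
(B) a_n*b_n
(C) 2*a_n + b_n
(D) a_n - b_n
A

Replace a_n by a_{n+1} = -2*a_n + 2*b_n and b_n by b_{n+1} = 3*a_n - b_n in each option and simplify:
(A) a_n + b_n  ->  (-2*a_n + 2*b_n) + (3*a_n - b_n) = a_n + b_n   [conserved]
(B) a_n*b_n  ->  (-2*a_n + 2*b_n)*(3*a_n - b_n) = -6*a_n^2 + 8*a_n*b_n - 2*b_n^2   [not conserved]
(C) 2*a_n + b_n  ->  2*(-2*a_n + 2*b_n) + (3*a_n - b_n) = -a_n + 3*b_n   [not conserved]
(D) a_n - b_n  ->  (-2*a_n + 2*b_n) - (3*a_n - b_n) = -5*a_n + 3*b_n   [not conserved]

Only (A) a_n + b_n returns to itself after one step, so it is the conserved quantity.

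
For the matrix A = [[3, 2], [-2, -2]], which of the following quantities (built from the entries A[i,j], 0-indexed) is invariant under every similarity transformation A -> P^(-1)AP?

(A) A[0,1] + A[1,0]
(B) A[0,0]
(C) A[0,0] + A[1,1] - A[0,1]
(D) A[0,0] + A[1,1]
D

A[0,0] + A[1,1] is the trace of A. By the cyclic property of the trace, tr(P^(-1)AP) = tr(APP^(-1)) = tr(A), so it is the same for every matrix similar to A.

The other combinations are not similarity invariants. For example, take P = [[1, 2], [0, 1]] (det P = 1), so P^(-1) = [[1, -2], [0, 1]] and
B = P^(-1)AP = [[7, 20], [-2, -6]].
Evaluating each option on A and on B:
(A) A[0,1] + A[1,0]: 0 for A, 18 for B -> changes
(B) A[0,0]: 3 for A, 7 for B -> changes
(C) A[0,0] + A[1,1] - A[0,1]: -1 for A, -19 for B -> changes
(D) A[0,0] + A[1,1]: 1 for A, 1 for B -> unchanged

Only (D) A[0,0] + A[1,1] = 1 survives (and it does so for every P, not just this one), so it is the invariant.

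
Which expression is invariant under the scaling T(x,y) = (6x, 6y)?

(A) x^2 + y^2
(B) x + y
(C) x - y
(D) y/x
D

Under the uniform scaling T(x,y) = (6x, 6y):
Substitute the transformed coordinates into each option and compare with the original:
(A) x^2 + y^2  ->  (6x)^2 + (6y)^2 = 36x^2 + 36y^2   [differs from x^2 + y^2: not invariant]
(B) x + y  ->  (6x) + (6y) = 6x + 6y   [differs from x + y: not invariant]
(C) x - y  ->  (6x) - (6y) = 6x - 6y   [differs from x - y: not invariant]
(D) y/x  ->  (6y)/(6x) = y/x   [equals y/x: invariant]

Only option (D), y/x, is unchanged by the transformation.
The common factor 6 cancels in a ratio of coordinates, while sums, products and sums of squares pick up factors of 6 or 36.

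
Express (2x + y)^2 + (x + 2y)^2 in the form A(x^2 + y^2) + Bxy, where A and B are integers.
5(x^2 + y^2) + 8xy

Expanding: (2x + y)^2 = 4x^2 + 4xy + y^2
(x + 2y)^2 = x^2 + 4xy + 4y^2
Sum = (4+1)(x^2+y^2) + 8xy = 5(x^2 + y^2) + 8xy
This is symmetric in x and y.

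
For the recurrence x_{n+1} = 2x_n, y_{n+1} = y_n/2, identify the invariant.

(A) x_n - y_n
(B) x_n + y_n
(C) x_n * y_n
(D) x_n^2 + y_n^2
C

For the recurrence x_{n+1} = 2x_n, y_{n+1} = y_n/2:

x_{n+1} * y_{n+1} = (2x_n) * (y_n/2) = x_n * y_n
The product is conserved.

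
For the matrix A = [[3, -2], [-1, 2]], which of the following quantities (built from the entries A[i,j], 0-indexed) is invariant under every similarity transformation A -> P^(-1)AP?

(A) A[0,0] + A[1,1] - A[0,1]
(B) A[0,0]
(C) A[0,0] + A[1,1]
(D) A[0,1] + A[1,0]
C

A[0,0] + A[1,1] is the trace of A. By the cyclic property of the trace, tr(P^(-1)AP) = tr(APP^(-1)) = tr(A), so it is the same for every matrix similar to A.

The other combinations are not similarity invariants. For example, take P = [[1, 1], [0, 1]] (det P = 1), so P^(-1) = [[1, -1], [0, 1]] and
B = P^(-1)AP = [[4, 0], [-1, 1]].
Evaluating each option on A and on B:
(A) A[0,0] + A[1,1] - A[0,1]: 7 for A, 5 for B -> changes
(B) A[0,0]: 3 for A, 4 for B -> changes
(C) A[0,0] + A[1,1]: 5 for A, 5 for B -> unchanged
(D) A[0,1] + A[1,0]: -3 for A, -1 for B -> changes

Only (C) A[0,0] + A[1,1] = 5 survives (and it does so for every P, not just this one), so it is the invariant.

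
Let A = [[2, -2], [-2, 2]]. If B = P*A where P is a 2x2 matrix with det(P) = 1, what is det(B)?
0

By the multiplicative property of determinants, det(B) = det(P*A) = det(P) * det(A) = det(A),
so the determinant is invariant under multiplication by any determinant-1 matrix; we just need det(A).

det(A) = (2)(2) - (-2)(-2) = 4 - 4 = 0

Therefore det(B) = 1 * 0 = 0.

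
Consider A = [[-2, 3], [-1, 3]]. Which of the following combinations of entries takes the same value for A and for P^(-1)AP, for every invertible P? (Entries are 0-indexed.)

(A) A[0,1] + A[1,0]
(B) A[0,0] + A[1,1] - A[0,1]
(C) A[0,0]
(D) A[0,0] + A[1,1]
D

A[0,0] + A[1,1] is the trace of A. By the cyclic property of the trace, tr(P^(-1)AP) = tr(APP^(-1)) = tr(A), so it is the same for every matrix similar to A.

The other combinations are not similarity invariants. For example, take P = [[1, 2], [0, 1]] (det P = 1), so P^(-1) = [[1, -2], [0, 1]] and
B = P^(-1)AP = [[0, -3], [-1, 1]].
Evaluating each option on A and on B:
(A) A[0,1] + A[1,0]: 2 for A, -4 for B -> changes
(B) A[0,0] + A[1,1] - A[0,1]: -2 for A, 4 for B -> changes
(C) A[0,0]: -2 for A, 0 for B -> changes
(D) A[0,0] + A[1,1]: 1 for A, 1 for B -> unchanged

Only (D) A[0,0] + A[1,1] = 1 survives (and it does so for every P, not just this one), so it is the invariant.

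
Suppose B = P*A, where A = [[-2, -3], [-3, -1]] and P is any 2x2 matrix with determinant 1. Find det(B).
-7

By the multiplicative property of determinants, det(B) = det(P*A) = det(P) * det(A) = det(A),
so the determinant is invariant under multiplication by any determinant-1 matrix; we just need det(A).

det(A) = (-2)(-1) - (-3)(-3) = 2 - 9 = -7

Therefore det(B) = 1 * (-7) = -7.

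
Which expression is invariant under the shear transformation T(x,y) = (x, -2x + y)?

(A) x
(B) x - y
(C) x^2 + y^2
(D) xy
A

Under the shear T(x,y) = (x, -2x + y):
Substitute the transformed coordinates into each option and compare with the original:
(A) x  ->  (x) = x   [equals x: invariant]
(B) x - y  ->  (x) - (-2x + y) = 3x - y   [differs from x - y: not invariant]
(C) x^2 + y^2  ->  (x)^2 + (-2x + y)^2 = 5x^2 - 4xy + y^2   [differs from x^2 + y^2: not invariant]
(D) xy  ->  (x)(-2x + y) = -2x^2 + xy   [differs from xy: not invariant]

Only option (A), x, is unchanged by the transformation.
A vertical shear moves points parallel to the y-axis, so the x-coordinate (and any function of x alone) is unchanged.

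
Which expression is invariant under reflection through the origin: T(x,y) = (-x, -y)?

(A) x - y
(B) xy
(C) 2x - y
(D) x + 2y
B

The map is reflection through the origin: T(x,y) = (-x, -y).
Substitute the transformed coordinates into each option and compare with the original:
(A) x - y  ->  (-x) - (-y) = -x + y   [differs from x - y: not invariant]
(B) xy  ->  (-x)(-y) = xy   [equals xy: invariant]
(C) 2x - y  ->  2(-x) - (-y) = -2x + y   [differs from 2x - y: not invariant]
(D) x + 2y  ->  (-x) + 2(-y) = -x - 2y   [differs from x + 2y: not invariant]

Only option (B), xy, is unchanged by the transformation.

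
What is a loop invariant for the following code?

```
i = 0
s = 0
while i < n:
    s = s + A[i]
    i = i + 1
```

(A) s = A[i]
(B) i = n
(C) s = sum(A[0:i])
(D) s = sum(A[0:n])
C

A loop invariant must hold before the first iteration and be re-established by every execution of the body.

(C) s = sum(A[0:i]): Initially i = 0 and s = 0 = sum of the empty slice A[0:0]. If s = sum(A[0:i]) holds at the top of an iteration, the body sets s to sum(A[0:i]) + A[i] = sum(A[0:i+1]) and then i to i+1, so s = sum(A[0:i]) holds again. At exit i = n, giving s = sum(A[0:n]).

The other options fail:
(A) s = A[i]: after the first iteration s = A[0] but i = 1, so s = A[i] compares s with the wrong element (and fails in general).
(B) i = n: false initially (i = 0); it is the exit condition, not an invariant.
(D) s = sum(A[0:n]): false before the loop (s = 0, not the full sum) -- it only becomes true at exit.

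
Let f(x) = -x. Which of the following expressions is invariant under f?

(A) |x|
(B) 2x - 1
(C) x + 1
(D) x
A

For f(x) = -x:
Applying f replaces x by -x. Since |-x| = |x|, the absolute value is unchanged by f, whereas x -> -x, 2x - 1 -> -2x - 1 and x + 1 -> -x + 1 all change.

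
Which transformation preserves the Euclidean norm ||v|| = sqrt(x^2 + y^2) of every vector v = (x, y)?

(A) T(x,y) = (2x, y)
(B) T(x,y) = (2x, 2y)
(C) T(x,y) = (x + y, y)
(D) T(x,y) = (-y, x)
D

A transformation preserves a norm if ||T(v)|| = ||v|| for every v; a single vector where the norm changes rules an option out.

(A) T(x,y) = (2x, y): v = (1, 0) has norm sqrt((1)^2 + (0)^2) = 1, but T(v) = (2, 0) has norm 2 -- not preserved.
(B) T(x,y) = (2x, 2y): v = (1, 0) has norm sqrt((1)^2 + (0)^2) = 1, but T(v) = (2, 0) has norm 2 -- not preserved.
(C) T(x,y) = (x + y, y): v = (0, 1) has norm sqrt((0)^2 + (1)^2) = 1, but T(v) = (1, 1) has norm sqrt(2) -- not preserved.
(D) T(x,y) = (-y, x): preserves the norm -- it is an orthogonal map (a rotation/reflection), and (-y)^2 + (x)^2 simplifies to x^2 + y^2.

Therefore the answer is (D).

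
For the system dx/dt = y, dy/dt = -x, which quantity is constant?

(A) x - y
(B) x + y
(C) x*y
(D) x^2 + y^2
D

A first integral I satisfies dI/dt = 0 along every solution. Differentiate each option and use the equation of motion:
(A) d/dt[x - y] = y - (-x) = x + y, not identically 0
(B) d/dt[x + y] = y + (-x) = y - x, not identically 0
(C) d/dt[x*y] = (dx/dt)y + x(dy/dt) = y^2 - x^2, not identically 0
(D) d/dt[x^2 + y^2] = 2x*dx/dt + 2y*dy/dt = 2x*y + 2y*(-x) = 0

Only (D) has zero time-derivative. So x^2 + y^2 (the squared radius; trajectories are circles) is the conserved quantity.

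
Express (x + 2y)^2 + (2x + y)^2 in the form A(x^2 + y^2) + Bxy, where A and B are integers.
5(x^2 + y^2) + 8xy

Expanding: (x + 2y)^2 = x^2 + 4xy + 4y^2
(2x + y)^2 = 4x^2 + 4xy + y^2
Sum = (1+4)(x^2+y^2) + 8xy = 5(x^2 + y^2) + 8xy
This is symmetric in x and y.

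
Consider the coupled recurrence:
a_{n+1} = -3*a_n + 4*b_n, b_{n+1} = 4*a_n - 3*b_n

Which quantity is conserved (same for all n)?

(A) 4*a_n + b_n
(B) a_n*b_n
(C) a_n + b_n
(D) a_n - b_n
C

Replace a_n by a_{n+1} = -3*a_n + 4*b_n and b_n by b_{n+1} = 4*a_n - 3*b_n in each option and simplify:
(A) 4*a_n + b_n  ->  4*(-3*a_n + 4*b_n) + (4*a_n - 3*b_n) = -8*a_n + 13*b_n   [not conserved]
(B) a_n*b_n  ->  (-3*a_n + 4*b_n)*(4*a_n - 3*b_n) = -12*a_n^2 + 25*a_n*b_n - 12*b_n^2   [not conserved]
(C) a_n + b_n  ->  (-3*a_n + 4*b_n) + (4*a_n - 3*b_n) = a_n + b_n   [conserved]
(D) a_n - b_n  ->  (-3*a_n + 4*b_n) - (4*a_n - 3*b_n) = -7*a_n + 7*b_n   [not conserved]

Only (C) a_n + b_n returns to itself after one step, so it is the conserved quantity.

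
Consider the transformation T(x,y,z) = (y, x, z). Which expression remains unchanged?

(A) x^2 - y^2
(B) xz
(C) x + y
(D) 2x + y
C

Apply T(x,y,z) = (y, x, z) to each option, i.e. replace (x, y, z) by the transformed coordinates.
Substitute the transformed coordinates into each option and compare with the original:
(A) x^2 - y^2  ->  (y)^2 - (x)^2 = -x^2 + y^2   [differs from x^2 - y^2: not invariant]
(B) xz  ->  (y)(z) = yz   [differs from xz: not invariant]
(C) x + y  ->  (y) + (x) = x + y   [equals x + y: invariant]
(D) 2x + y  ->  2(y) + (x) = x + 2y   [differs from 2x + y: not invariant]

Only option (C), x + y, is unchanged by the transformation.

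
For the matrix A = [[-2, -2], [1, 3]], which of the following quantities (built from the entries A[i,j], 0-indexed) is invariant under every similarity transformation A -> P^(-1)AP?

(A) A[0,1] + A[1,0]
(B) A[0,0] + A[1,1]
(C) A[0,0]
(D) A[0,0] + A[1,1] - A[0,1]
B

A[0,0] + A[1,1] is the trace of A. By the cyclic property of the trace, tr(P^(-1)AP) = tr(APP^(-1)) = tr(A), so it is the same for every matrix similar to A.

The other combinations are not similarity invariants. For example, take P = [[2, 1], [1, 1]] (det P = 1), so P^(-1) = [[1, -1], [-1, 2]] and
B = P^(-1)AP = [[-11, -8], [16, 12]].
Evaluating each option on A and on B:
(A) A[0,1] + A[1,0]: -1 for A, 8 for B -> changes
(B) A[0,0] + A[1,1]: 1 for A, 1 for B -> unchanged
(C) A[0,0]: -2 for A, -11 for B -> changes
(D) A[0,0] + A[1,1] - A[0,1]: 3 for A, 9 for B -> changes

Only (B) A[0,0] + A[1,1] = 1 survives (and it does so for every P, not just this one), so it is the invariant.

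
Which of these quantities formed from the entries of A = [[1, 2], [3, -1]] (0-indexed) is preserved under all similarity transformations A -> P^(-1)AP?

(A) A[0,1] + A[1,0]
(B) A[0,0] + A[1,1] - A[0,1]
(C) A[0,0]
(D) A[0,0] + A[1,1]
D

A[0,0] + A[1,1] is the trace of A. By the cyclic property of the trace, tr(P^(-1)AP) = tr(APP^(-1)) = tr(A), so it is the same for every matrix similar to A.

The other combinations are not similarity invariants. For example, take P = [[2, 1], [1, 1]] (det P = 1), so P^(-1) = [[1, -1], [-1, 2]] and
B = P^(-1)AP = [[-1, 1], [6, 1]].
Evaluating each option on A and on B:
(A) A[0,1] + A[1,0]: 5 for A, 7 for B -> changes
(B) A[0,0] + A[1,1] - A[0,1]: -2 for A, -1 for B -> changes
(C) A[0,0]: 1 for A, -1 for B -> changes
(D) A[0,0] + A[1,1]: 0 for A, 0 for B -> unchanged

Only (D) A[0,0] + A[1,1] = 0 survives (and it does so for every P, not just this one), so it is the invariant.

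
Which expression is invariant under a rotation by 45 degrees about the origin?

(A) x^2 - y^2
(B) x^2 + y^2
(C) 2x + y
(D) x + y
B

A rotation by 45 degrees sends (x, y) to (sqrt(2)x/2 - sqrt(2)y/2, sqrt(2)x/2 + sqrt(2)y/2).
Substitute the transformed coordinates into each option and compare with the original:
(A) x^2 - y^2  ->  (sqrt(2)x/2 - sqrt(2)y/2)^2 - (sqrt(2)x/2 + sqrt(2)y/2)^2 = -2xy   [differs from x^2 - y^2: not invariant]
(B) x^2 + y^2  ->  (sqrt(2)x/2 - sqrt(2)y/2)^2 + (sqrt(2)x/2 + sqrt(2)y/2)^2 = x^2 + y^2   [equals x^2 + y^2: invariant]
(C) 2x + y  ->  2(sqrt(2)x/2 - sqrt(2)y/2) + (sqrt(2)x/2 + sqrt(2)y/2) = 3sqrt(2)x/2 - sqrt(2)y/2   [differs from 2x + y: not invariant]
(D) x + y  ->  (sqrt(2)x/2 - sqrt(2)y/2) + (sqrt(2)x/2 + sqrt(2)y/2) = sqrt(2)x   [differs from x + y: not invariant]

Only option (B), x^2 + y^2, is unchanged by the transformation.
Geometrically, x^2 + y^2 is the squared distance from the origin, which every rotation about the origin preserves.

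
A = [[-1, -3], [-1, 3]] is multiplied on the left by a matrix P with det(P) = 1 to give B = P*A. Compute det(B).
-6

By the multiplicative property of determinants, det(B) = det(P*A) = det(P) * det(A) = det(A),
so the determinant is invariant under multiplication by any determinant-1 matrix; we just need det(A).

det(A) = (-1)(3) - (-3)(-1) = -3 - 3 = -6

Therefore det(B) = 1 * (-6) = -6.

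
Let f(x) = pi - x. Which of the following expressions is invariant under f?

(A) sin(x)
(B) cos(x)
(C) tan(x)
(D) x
A

For f(x) = pi - x:
sin(pi - x) = sin(x), so sine is invariant under this transformation.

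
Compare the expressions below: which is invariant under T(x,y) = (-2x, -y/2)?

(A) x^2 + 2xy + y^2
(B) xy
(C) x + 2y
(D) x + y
B

An expression E(x,y) is invariant under T if E(T(x,y)) = E(x,y). Here T(x,y) = (-2x, -y/2).
Substitute the transformed coordinates into each option and compare with the original:
(A) x^2 + 2xy + y^2  ->  (-2x)^2 + 2(-2x)(-y/2) + (-y/2)^2 = 4x^2 + 2xy + y^2/4   [differs from x^2 + 2xy + y^2: not invariant]
(B) xy  ->  (-2x)(-y/2) = xy   [equals xy: invariant]
(C) x + 2y  ->  (-2x) + 2(-y/2) = -2x - y   [differs from x + 2y: not invariant]
(D) x + y  ->  (-2x) + (-y/2) = -2x - y/2   [differs from x + y: not invariant]

Only option (B), xy, is unchanged by the transformation.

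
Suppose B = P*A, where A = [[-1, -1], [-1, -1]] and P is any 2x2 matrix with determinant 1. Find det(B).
0

By the multiplicative property of determinants, det(B) = det(P*A) = det(P) * det(A) = det(A),
so the determinant is invariant under multiplication by any determinant-1 matrix; we just need det(A).

det(A) = (-1)(-1) - (-1)(-1) = 1 - 1 = 0

Therefore det(B) = 1 * 0 = 0.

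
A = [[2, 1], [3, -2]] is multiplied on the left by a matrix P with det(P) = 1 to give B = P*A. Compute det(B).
-7

By the multiplicative property of determinants, det(B) = det(P*A) = det(P) * det(A) = det(A),
so the determinant is invariant under multiplication by any determinant-1 matrix; we just need det(A).

det(A) = (2)(-2) - (1)(3) = -4 - 3 = -7

Therefore det(B) = 1 * (-7) = -7.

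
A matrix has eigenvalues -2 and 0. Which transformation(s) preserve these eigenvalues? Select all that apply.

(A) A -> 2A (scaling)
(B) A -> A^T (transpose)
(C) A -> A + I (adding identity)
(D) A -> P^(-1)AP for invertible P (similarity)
B and D

Eigenvalues are preserved by:
1. Similarity transformations: A -> P^(-1)AP (same characteristic polynomial)
2. Transpose: A^T has the same eigenvalues as A

Eigenvalues are NOT preserved by:
- Adding identity: eigenvalues become -2+1, 0+1
- Scaling: eigenvalues become -4, 0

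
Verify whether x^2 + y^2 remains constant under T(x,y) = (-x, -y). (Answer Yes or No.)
Yes

Substitute T(x,y) = (-x, -y) into the expression and compare with the original.

Original: x^2 + y^2
After applying T: (-x)^2 + (-y)^2 = x^2 + y^2

This is identical to the original x^2 + y^2, so the expression is invariant.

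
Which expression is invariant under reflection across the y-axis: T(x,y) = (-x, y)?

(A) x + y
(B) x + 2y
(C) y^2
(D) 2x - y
C

The map is reflection across the y-axis: T(x,y) = (-x, y).
Substitute the transformed coordinates into each option and compare with the original:
(A) x + y  ->  (-x) + (y) = -x + y   [differs from x + y: not invariant]
(B) x + 2y  ->  (-x) + 2(y) = -x + 2y   [differs from x + 2y: not invariant]
(C) y^2  ->  (y)^2 = y^2   [equals y^2: invariant]
(D) 2x - y  ->  2(-x) - (y) = -2x - y   [differs from 2x - y: not invariant]

Only option (C), y^2, is unchanged by the transformation.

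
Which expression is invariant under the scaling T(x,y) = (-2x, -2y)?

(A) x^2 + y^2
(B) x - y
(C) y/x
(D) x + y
C

Under the uniform scaling T(x,y) = (-2x, -2y):
Substitute the transformed coordinates into each option and compare with the original:
(A) x^2 + y^2  ->  (-2x)^2 + (-2y)^2 = 4x^2 + 4y^2   [differs from x^2 + y^2: not invariant]
(B) x - y  ->  (-2x) - (-2y) = -2x + 2y   [differs from x - y: not invariant]
(C) y/x  ->  (-2y)/(-2x) = y/x   [equals y/x: invariant]
(D) x + y  ->  (-2x) + (-2y) = -2x - 2y   [differs from x + y: not invariant]

Only option (C), y/x, is unchanged by the transformation.
The common factor -2 cancels in a ratio of coordinates, while sums, products and sums of squares pick up factors of -2 or 4.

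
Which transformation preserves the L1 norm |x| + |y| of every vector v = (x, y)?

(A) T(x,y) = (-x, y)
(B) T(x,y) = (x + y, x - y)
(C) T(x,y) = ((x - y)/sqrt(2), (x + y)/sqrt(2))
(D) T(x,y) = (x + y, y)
A

A transformation preserves a norm if ||T(v)|| = ||v|| for every v; a single vector where the norm changes rules an option out.

(A) T(x,y) = (-x, y): preserves the norm -- it only permutes the coordinates and/or flips signs, which leaves |x| + |y| unchanged.
(B) T(x,y) = (x + y, x - y): v = (1, 0) has norm |1| + |0| = 1, but T(v) = (1, 1) has norm 2 -- not preserved.
(C) T(x,y) = ((x - y)/sqrt(2), (x + y)/sqrt(2)): v = (1, 0) has norm |1| + |0| = 1, but T(v) = (sqrt(2)/2, sqrt(2)/2) has norm sqrt(2) -- not preserved.
(D) T(x,y) = (x + y, y): v = (0, 1) has norm |0| + |1| = 1, but T(v) = (1, 1) has norm 2 -- not preserved.

Therefore the answer is (A).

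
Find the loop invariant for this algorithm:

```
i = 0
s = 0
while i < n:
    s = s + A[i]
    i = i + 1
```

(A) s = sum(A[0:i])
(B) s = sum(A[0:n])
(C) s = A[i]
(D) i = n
A

A loop invariant must hold before the first iteration and be re-established by every execution of the body.

(A) s = sum(A[0:i]): Initially i = 0 and s = 0 = sum of the empty slice A[0:0]. If s = sum(A[0:i]) holds at the top of an iteration, the body sets s to sum(A[0:i]) + A[i] = sum(A[0:i+1]) and then i to i+1, so s = sum(A[0:i]) holds again. At exit i = n, giving s = sum(A[0:n]).

The other options fail:
(B) s = sum(A[0:n]): false before the loop (s = 0, not the full sum) -- it only becomes true at exit.
(C) s = A[i]: after the first iteration s = A[0] but i = 1, so s = A[i] compares s with the wrong element (and fails in general).
(D) i = n: false initially (i = 0); it is the exit condition, not an invariant.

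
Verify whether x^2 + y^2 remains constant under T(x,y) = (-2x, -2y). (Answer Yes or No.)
No

Substitute T(x,y) = (-2x, -2y) into the expression and compare with the original.

Original: x^2 + y^2
After applying T: (-2x)^2 + (-2y)^2 = 4x^2 + 4y^2

This differs from the original x^2 + y^2 (difference: 3x^2 + 3y^2), so the expression is NOT invariant.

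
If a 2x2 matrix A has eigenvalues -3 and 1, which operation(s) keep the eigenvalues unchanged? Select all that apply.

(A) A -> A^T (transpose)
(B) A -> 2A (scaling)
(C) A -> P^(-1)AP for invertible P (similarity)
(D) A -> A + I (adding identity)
A and C

Eigenvalues are preserved by:
1. Similarity transformations: A -> P^(-1)AP (same characteristic polynomial)
2. Transpose: A^T has the same eigenvalues as A

Eigenvalues are NOT preserved by:
- Adding identity: eigenvalues become -3+1, 1+1
- Scaling: eigenvalues become -6, 2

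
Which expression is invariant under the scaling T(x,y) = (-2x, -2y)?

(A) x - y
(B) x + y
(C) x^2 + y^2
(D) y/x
D

Under the uniform scaling T(x,y) = (-2x, -2y):
Substitute the transformed coordinates into each option and compare with the original:
(A) x - y  ->  (-2x) - (-2y) = -2x + 2y   [differs from x - y: not invariant]
(B) x + y  ->  (-2x) + (-2y) = -2x - 2y   [differs from x + y: not invariant]
(C) x^2 + y^2  ->  (-2x)^2 + (-2y)^2 = 4x^2 + 4y^2   [differs from x^2 + y^2: not invariant]
(D) y/x  ->  (-2y)/(-2x) = y/x   [equals y/x: invariant]

Only option (D), y/x, is unchanged by the transformation.
The common factor -2 cancels in a ratio of coordinates, while sums, products and sums of squares pick up factors of -2 or 4.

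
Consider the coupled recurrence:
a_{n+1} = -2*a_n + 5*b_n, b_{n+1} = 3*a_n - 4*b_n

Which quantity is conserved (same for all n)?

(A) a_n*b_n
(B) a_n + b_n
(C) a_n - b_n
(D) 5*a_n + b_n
B

Replace a_n by a_{n+1} = -2*a_n + 5*b_n and b_n by b_{n+1} = 3*a_n - 4*b_n in each option and simplify:
(A) a_n*b_n  ->  (-2*a_n + 5*b_n)*(3*a_n - 4*b_n) = -6*a_n^2 + 23*a_n*b_n - 20*b_n^2   [not conserved]
(B) a_n + b_n  ->  (-2*a_n + 5*b_n) + (3*a_n - 4*b_n) = a_n + b_n   [conserved]
(C) a_n - b_n  ->  (-2*a_n + 5*b_n) - (3*a_n - 4*b_n) = -5*a_n + 9*b_n   [not conserved]
(D) 5*a_n + b_n  ->  5*(-2*a_n + 5*b_n) + (3*a_n - 4*b_n) = -7*a_n + 21*b_n   [not conserved]

Only (B) a_n + b_n returns to itself after one step, so it is the conserved quantity.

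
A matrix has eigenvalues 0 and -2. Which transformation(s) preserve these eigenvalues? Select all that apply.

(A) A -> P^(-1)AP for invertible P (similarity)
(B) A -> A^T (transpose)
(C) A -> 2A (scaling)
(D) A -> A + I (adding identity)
A and B

Eigenvalues are preserved by:
1. Similarity transformations: A -> P^(-1)AP (same characteristic polynomial)
2. Transpose: A^T has the same eigenvalues as A

Eigenvalues are NOT preserved by:
- Adding identity: eigenvalues become 0+1, -2+1
- Scaling: eigenvalues become 0, -4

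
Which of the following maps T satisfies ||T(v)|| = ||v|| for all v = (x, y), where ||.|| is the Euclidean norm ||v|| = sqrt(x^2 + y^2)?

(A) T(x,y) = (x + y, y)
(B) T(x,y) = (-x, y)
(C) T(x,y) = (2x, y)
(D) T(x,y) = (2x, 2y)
B

A transformation preserves a norm if ||T(v)|| = ||v|| for every v; a single vector where the norm changes rules an option out.

(A) T(x,y) = (x + y, y): v = (0, 1) has norm sqrt((0)^2 + (1)^2) = 1, but T(v) = (1, 1) has norm sqrt(2) -- not preserved.
(B) T(x,y) = (-x, y): preserves the norm -- it is an orthogonal map (a rotation/reflection), and (-x)^2 + (y)^2 simplifies to x^2 + y^2.
(C) T(x,y) = (2x, y): v = (1, 0) has norm sqrt((1)^2 + (0)^2) = 1, but T(v) = (2, 0) has norm 2 -- not preserved.
(D) T(x,y) = (2x, 2y): v = (1, 0) has norm sqrt((1)^2 + (0)^2) = 1, but T(v) = (2, 0) has norm 2 -- not preserved.

Therefore the answer is (B).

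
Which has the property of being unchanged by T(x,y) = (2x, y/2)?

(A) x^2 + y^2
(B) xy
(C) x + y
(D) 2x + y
B

An expression E(x,y) is invariant under T if E(T(x,y)) = E(x,y). Here T(x,y) = (2x, y/2).
Substitute the transformed coordinates into each option and compare with the original:
(A) x^2 + y^2  ->  (2x)^2 + (y/2)^2 = 4x^2 + y^2/4   [differs from x^2 + y^2: not invariant]
(B) xy  ->  (2x)(y/2) = xy   [equals xy: invariant]
(C) x + y  ->  (2x) + (y/2) = 2x + y/2   [differs from x + y: not invariant]
(D) 2x + y  ->  2(2x) + (y/2) = 4x + y/2   [differs from 2x + y: not invariant]

Only option (B), xy, is unchanged by the transformation.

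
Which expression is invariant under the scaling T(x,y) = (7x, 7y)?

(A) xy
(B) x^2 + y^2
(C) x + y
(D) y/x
D

Under the uniform scaling T(x,y) = (7x, 7y):
Substitute the transformed coordinates into each option and compare with the original:
(A) xy  ->  (7x)(7y) = 49xy   [differs from xy: not invariant]
(B) x^2 + y^2  ->  (7x)^2 + (7y)^2 = 49x^2 + 49y^2   [differs from x^2 + y^2: not invariant]
(C) x + y  ->  (7x) + (7y) = 7x + 7y   [differs from x + y: not invariant]
(D) y/x  ->  (7y)/(7x) = y/x   [equals y/x: invariant]

Only option (D), y/x, is unchanged by the transformation.
The common factor 7 cancels in a ratio of coordinates, while sums, products and sums of squares pick up factors of 7 or 49.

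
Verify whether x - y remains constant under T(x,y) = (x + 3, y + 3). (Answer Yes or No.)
Yes

Substitute T(x,y) = (x + 3, y + 3) into the expression and compare with the original.

Original: x - y
After applying T: (x + 3) - (y + 3) = x - y

This is identical to the original x - y, so the expression is invariant.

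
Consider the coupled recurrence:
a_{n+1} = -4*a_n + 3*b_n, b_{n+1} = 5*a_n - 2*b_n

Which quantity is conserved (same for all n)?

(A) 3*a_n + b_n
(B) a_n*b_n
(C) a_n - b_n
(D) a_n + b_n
D

Replace a_n by a_{n+1} = -4*a_n + 3*b_n and b_n by b_{n+1} = 5*a_n - 2*b_n in each option and simplify:
(A) 3*a_n + b_n  ->  3*(-4*a_n + 3*b_n) + (5*a_n - 2*b_n) = -7*a_n + 7*b_n   [not conserved]
(B) a_n*b_n  ->  (-4*a_n + 3*b_n)*(5*a_n - 2*b_n) = -20*a_n^2 + 23*a_n*b_n - 6*b_n^2   [not conserved]
(C) a_n - b_n  ->  (-4*a_n + 3*b_n) - (5*a_n - 2*b_n) = -9*a_n + 5*b_n   [not conserved]
(D) a_n + b_n  ->  (-4*a_n + 3*b_n) + (5*a_n - 2*b_n) = a_n + b_n   [conserved]

Only (D) a_n + b_n returns to itself after one step, so it is the conserved quantity.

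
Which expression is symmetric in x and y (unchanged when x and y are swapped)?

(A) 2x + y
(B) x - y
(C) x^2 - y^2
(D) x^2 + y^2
D

A symmetric expression is unchanged when the variables are permuted; here the transformation to test is the swap (x, y) -> (y, x).
Substitute the transformed coordinates into each option and compare with the original:
(A) 2x + y  ->  2(y) + (x) = x + 2y   [differs from 2x + y: not invariant]
(B) x - y  ->  (y) - (x) = -x + y   [differs from x - y: not invariant]
(C) x^2 - y^2  ->  (y)^2 - (x)^2 = -x^2 + y^2   [differs from x^2 - y^2: not invariant]
(D) x^2 + y^2  ->  (y)^2 + (x)^2 = x^2 + y^2   [equals x^2 + y^2: invariant]

Only option (D), x^2 + y^2, is unchanged by the transformation.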